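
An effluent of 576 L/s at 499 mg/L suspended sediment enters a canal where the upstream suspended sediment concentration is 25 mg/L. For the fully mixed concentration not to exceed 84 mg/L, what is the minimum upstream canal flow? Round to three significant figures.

Set C_mix = 84: (Q·25.00 + 576.0·499.0) / (Q + 576.0) = 84
→ Q = 576.0·(499.0 − 84)/(84 − 25.00) = 4052 L/s.

4050 L/s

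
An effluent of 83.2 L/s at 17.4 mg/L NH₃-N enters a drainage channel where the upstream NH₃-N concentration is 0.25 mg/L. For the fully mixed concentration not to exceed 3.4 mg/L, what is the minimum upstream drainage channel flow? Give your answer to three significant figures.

370 L/s

Set C_mix = 3.4: (Q·0.2500 + 83.20·17.40) / (Q + 83.20) = 3.4
→ Q = 83.20·(17.40 − 3.4)/(3.4 − 0.2500) = 369.8 L/s.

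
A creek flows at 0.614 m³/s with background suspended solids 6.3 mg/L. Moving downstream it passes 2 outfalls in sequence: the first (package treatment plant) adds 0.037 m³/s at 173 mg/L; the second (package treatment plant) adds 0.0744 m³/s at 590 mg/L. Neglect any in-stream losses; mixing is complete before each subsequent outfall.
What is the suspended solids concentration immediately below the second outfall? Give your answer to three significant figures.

After outfall 1: Q = 0.6140 + 0.03700 = 0.6510 m³/s; C = (0.6140·6.300 + 0.03700·173.0)/0.6510 = 15.77 mg/L.
After outfall 2: Q = 0.6510 + 0.07440 = 0.7254 m³/s; C = (0.6510·15.77 + 0.07440·590.0)/0.7254 = 74.67 mg/L.

74.7 mg/L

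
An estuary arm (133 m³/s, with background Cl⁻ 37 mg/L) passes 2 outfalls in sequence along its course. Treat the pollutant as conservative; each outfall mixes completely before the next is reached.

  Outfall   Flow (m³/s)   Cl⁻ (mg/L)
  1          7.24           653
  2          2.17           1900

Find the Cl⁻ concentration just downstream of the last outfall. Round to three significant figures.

96.7 mg/L

Outfall 1: combined Q = 140.2 m³/s; C = (133.0·37.00 + 7.240·653.0)/140.2 = 68.80 mg/L.
Outfall 2: combined Q = 142.4 m³/s; C = (140.2·68.80 + 2.170·1900)/142.4 = 96.70 mg/L.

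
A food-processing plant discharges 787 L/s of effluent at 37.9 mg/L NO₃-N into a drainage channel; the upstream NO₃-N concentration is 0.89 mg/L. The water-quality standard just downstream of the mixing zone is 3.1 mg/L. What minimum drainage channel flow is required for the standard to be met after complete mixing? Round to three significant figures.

12400 L/s

Set C_mix = 3.1: (Q·0.8900 + 787.0·37.90) / (Q + 787.0) = 3.1
→ Q = 787.0·(37.90 − 3.1)/(3.1 − 0.8900) = 12390 L/s.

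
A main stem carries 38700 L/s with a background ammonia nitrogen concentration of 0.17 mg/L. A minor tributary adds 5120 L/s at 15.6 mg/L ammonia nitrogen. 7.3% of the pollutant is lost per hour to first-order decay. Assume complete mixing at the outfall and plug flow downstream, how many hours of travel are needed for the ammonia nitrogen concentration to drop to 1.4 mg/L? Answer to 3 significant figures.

Mass balance: C = (38700·0.1700 + 5120·15.60) / 43820 = 86450/43820 = 1.973 mg/L.
7.3%/h lost → k = −ln(1 − 0.073) = 0.07580 h⁻¹.
1.973·exp(−k·t) = 1.4 → t = ln(1.973/1.4)/k = 16290 s = 4.525 h.

4.53 h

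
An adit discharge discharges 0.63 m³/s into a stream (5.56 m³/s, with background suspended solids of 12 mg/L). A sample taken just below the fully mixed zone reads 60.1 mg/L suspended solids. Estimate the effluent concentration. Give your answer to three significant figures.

Mass balance: 5.560·12.00 + 0.6300·Cₑ = 6.190·60.10
→ Cₑ = (6.190·60.10 − 5.560·12.00) / 0.6300 = 484.6 mg/L.

485 mg/L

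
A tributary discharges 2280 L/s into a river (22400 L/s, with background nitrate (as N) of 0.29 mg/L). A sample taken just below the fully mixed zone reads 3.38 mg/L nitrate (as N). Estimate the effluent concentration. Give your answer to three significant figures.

Mass balance: 22400·0.2900 + 2280·Cₑ = 24680·3.380
→ Cₑ = (24680·3.380 − 22400·0.2900) / 2280 = 33.74 mg/L.

33.7 mg/L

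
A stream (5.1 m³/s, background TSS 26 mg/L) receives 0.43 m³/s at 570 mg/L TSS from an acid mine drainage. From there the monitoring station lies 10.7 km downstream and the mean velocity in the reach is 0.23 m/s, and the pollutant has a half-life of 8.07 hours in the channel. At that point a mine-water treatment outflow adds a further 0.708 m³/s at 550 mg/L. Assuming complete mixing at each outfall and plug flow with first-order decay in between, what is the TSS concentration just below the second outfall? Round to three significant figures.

82.4 mg/L

Mass balance: C = (5.100·26.00 + 0.4300·570.0) / 5.530 = 377.7/5.530 = 68.30 mg/L; combined flow 5.530 m³/s.
Travel time t = 10.7·1000 / 0.23 = 46520 s = 12.92 h.
Half-life 8.07 h → k = ln 2 / 8.07 = 0.08589 h⁻¹ = 2.061 d⁻¹.
After decay, C = 68.30 × e^(−kt) = 68.30 × 0.3296 = 22.51 mg/L.
At the second outfall, C = (5.530·22.51 + 0.7080·550.0) / (5.530 + 0.7080) = 82.38 mg/L.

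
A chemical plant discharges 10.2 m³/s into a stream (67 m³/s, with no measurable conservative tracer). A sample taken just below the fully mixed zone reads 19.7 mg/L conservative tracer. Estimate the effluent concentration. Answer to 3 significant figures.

149 mg/L

Mass balance: 67.00·0 + 10.20·Cₑ = 77.20·19.70
→ Cₑ = (77.20·19.70 − 67.00·0) / 10.20 = 149.1 mg/L.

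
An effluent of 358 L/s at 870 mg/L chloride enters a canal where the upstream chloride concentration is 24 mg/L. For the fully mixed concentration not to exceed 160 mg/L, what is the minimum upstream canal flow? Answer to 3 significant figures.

1870 L/s

Set C_mix = 160: (Q·24.00 + 358.0·870.0) / (Q + 358.0) = 160
→ Q = 358.0·(870.0 − 160)/(160 − 24.00) = 1869 L/s.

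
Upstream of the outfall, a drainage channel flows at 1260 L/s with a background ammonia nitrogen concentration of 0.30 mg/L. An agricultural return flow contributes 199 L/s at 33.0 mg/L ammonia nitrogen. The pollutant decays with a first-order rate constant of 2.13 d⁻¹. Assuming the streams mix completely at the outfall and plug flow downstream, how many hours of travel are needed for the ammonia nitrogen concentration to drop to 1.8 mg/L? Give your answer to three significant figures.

Mass balance: C = (1260·0.3000 + 199.0·33.00) / 1459 = 6945/1459 = 4.760 mg/L.
4.760·exp(−k·t) = 1.8 → t = ln(4.760/1.8)/k = 39450 s = 10.96 h.

11.0 h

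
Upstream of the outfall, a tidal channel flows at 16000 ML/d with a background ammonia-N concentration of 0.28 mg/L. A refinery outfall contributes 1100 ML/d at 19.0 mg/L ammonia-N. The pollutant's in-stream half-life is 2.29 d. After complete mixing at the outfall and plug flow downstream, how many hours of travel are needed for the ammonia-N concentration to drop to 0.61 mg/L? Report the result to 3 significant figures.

After mixing, C = (16000·0.2800 + 1100·19.00) / 17100 = 25380/17100 = 1.484 mg/L.
Half-life 2.29 d → k = ln 2 / 2.29 = 0.3027 d⁻¹.
1.484·exp(−k·t) = 0.61 → t = ln(1.484/0.61)/k = 253800 s = 70.50 h.

70.5 h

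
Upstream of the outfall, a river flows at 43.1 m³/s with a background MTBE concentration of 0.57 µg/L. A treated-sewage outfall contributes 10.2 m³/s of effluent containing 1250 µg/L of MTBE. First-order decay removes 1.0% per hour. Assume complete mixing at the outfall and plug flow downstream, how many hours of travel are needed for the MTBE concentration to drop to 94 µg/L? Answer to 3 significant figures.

After mixing, C = (43.10·0.5700 + 10.20·1250) / 53.30 = 12770/53.30 = 239.7 µg/L.
1.0%/h lost → k = −ln(1 − 0.01) = 0.01005 h⁻¹.
239.7·exp(−k·t) = 94 → t = ln(239.7/94)/k = 335300 s = 93.13 h.

93.1 h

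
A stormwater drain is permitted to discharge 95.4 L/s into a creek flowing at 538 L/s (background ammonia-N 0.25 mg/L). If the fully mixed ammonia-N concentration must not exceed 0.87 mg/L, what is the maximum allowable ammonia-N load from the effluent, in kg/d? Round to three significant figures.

Mass balance at the limit: 538.0·0.2500 + 95.40·Cₑ = 633.4·0.87 → Cₑ = 4.366 mg/L.
95.40 L/s = 0.09540 m³/s. Load = 0.09540 m³/s × 4.366 g/m³ × 86 400 s/d = 35.99 kg/d.

36.0 kg/d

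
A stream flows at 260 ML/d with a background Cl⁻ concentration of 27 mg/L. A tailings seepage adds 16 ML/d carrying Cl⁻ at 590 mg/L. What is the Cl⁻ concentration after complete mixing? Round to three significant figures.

59.6 mg/L

Conservation of mass: C = (260.0·27.00 + 16.00·590.0) / 276.0 = 16460/276.0 = 59.64 mg/L.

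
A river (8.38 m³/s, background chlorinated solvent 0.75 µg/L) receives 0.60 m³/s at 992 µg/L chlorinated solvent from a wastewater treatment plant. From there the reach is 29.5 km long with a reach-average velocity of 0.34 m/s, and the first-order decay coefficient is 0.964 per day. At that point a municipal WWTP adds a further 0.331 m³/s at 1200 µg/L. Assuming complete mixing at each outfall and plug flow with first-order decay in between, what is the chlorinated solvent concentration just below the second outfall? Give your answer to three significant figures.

Conservation of mass: C = (8.380·0.7500 + 0.6000·992.0) / 8.980 = 601.5/8.980 = 66.98 µg/L; combined flow 8.980 m³/s.
Travel time t = 29.5·1000 / 0.34 = 86760 s = 24.10 h.
Applying C = C₀e^(−kt): 66.98 × 0.3798 = 25.44 µg/L.
At the second outfall, C = (8.980·25.44 + 0.3310·1200) / (8.980 + 0.3310) = 67.20 µg/L.

67.2 µg/L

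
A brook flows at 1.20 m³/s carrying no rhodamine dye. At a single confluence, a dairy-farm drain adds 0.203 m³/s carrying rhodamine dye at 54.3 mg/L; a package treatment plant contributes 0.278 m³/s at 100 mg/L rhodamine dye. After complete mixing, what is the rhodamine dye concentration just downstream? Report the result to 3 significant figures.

23.1 mg/L

Mixed concentration C = ΣQC/ΣQ = (1.200·0 + 0.2030·54.30 + 0.2780·100.0) / 1.681 = 38.82/1.681 = 23.10 mg/L.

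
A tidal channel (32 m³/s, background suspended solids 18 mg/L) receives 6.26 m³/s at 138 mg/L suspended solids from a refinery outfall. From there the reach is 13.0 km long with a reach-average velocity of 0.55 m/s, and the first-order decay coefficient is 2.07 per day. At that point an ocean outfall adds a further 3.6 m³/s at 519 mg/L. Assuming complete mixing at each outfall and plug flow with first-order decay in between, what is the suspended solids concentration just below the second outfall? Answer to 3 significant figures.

64.2 mg/L

Mixed concentration C = ΣQC/ΣQ = (32.00·18.00 + 6.260·138.0) / 38.26 = 1440/38.26 = 37.63 mg/L; combined flow 38.26 m³/s.
Travel time t = 13.0·1000 / 0.55 = 23640 s = 6.566 h.
After decay, C = 37.63 × e^(−kt) = 37.63 × 0.5676 = 21.36 mg/L.
At the second outfall, C = (38.26·21.36 + 3.600·519.0) / (38.26 + 3.600) = 64.16 mg/L.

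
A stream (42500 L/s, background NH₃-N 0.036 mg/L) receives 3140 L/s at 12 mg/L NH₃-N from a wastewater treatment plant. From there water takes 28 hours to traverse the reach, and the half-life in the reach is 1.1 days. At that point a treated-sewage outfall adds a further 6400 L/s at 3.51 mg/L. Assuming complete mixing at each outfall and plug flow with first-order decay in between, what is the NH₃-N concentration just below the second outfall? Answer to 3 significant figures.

0.793 mg/L

Mixed concentration C = ΣQC/ΣQ = (42500·0.03600 + 3140·12.00) / 45640 = 39210/45640 = 0.8591 mg/L; combined flow 45640 L/s.
Half-life 1.1 d → k = ln 2 / 1.1 = 0.6301 d⁻¹.
Applying C = C₀e^(−kt): 0.8591 × 0.4794 = 0.4119 mg/L.
Second outfall: C = (45640·0.4119 + 6400·3.510)/52040 = 0.7929 mg/L.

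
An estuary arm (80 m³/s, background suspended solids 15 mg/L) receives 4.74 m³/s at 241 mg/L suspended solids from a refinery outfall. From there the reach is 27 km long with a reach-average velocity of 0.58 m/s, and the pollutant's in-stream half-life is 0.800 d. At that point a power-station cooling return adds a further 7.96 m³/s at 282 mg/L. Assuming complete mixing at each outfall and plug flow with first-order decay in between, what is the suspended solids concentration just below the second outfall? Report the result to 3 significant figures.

Conservation of mass: C = (80.00·15.00 + 4.740·241.0) / 84.74 = 2342/84.74 = 27.64 mg/L; combined flow 84.74 m³/s.
Travel time t = 27·1000 / 0.58 = 46550 s = 12.93 h.
Half-life 0.800 d → k = ln 2 / 0.800 = 0.8664 d⁻¹.
First-order decay: C = 27.64·exp(−k·t) = 27.64·0.6270 = 17.33 mg/L.
Second outfall: C = (84.74·17.33 + 7.960·282.0)/92.70 = 40.06 mg/L.

40.1 mg/L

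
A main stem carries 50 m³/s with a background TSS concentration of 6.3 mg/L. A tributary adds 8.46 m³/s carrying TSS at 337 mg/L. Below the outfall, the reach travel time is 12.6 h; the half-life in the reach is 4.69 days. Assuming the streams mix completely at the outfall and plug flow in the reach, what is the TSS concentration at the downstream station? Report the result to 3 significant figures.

50.1 mg/L

Mass balance: C = (50.00·6.300 + 8.460·337.0) / 58.46 = 3166/58.46 = 54.16 mg/L.
Half-life 4.69 d → k = ln 2 / 4.69 = 0.1478 d⁻¹.
Applying C = C₀e^(−kt): 54.16 × 0.9253 = 50.11 mg/L.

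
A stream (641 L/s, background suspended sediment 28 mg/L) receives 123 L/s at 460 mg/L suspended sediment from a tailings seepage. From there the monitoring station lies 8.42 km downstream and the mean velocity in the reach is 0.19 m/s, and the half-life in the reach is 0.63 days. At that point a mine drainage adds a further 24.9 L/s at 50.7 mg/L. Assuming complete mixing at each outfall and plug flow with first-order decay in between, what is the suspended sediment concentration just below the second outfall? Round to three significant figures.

After mixing, C = (641.0·28.00 + 123.0·460.0) / 764.0 = 74530/764.0 = 97.55 mg/L; combined flow 764.0 L/s.
Travel time t = 8.42·1000 / 0.19 = 44320 s = 12.31 h.
Half-life 0.63 d → k = ln 2 / 0.63 = 1.100 d⁻¹.
First-order decay: C = 97.55·exp(−k·t) = 97.55·0.5687 = 55.48 mg/L.
Second outfall: C = (764.0·55.48 + 24.90·50.70)/788.9 = 55.33 mg/L.

55.3 mg/L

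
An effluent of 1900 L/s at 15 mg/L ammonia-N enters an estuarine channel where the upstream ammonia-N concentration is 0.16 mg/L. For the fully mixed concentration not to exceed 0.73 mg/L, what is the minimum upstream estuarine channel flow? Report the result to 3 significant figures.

47600 L/s

Set C_mix = 0.73: (Q·0.1600 + 1900·15.00) / (Q + 1900) = 0.73
→ Q = 1900·(15.00 − 0.73)/(0.73 − 0.1600) = 47570 L/s.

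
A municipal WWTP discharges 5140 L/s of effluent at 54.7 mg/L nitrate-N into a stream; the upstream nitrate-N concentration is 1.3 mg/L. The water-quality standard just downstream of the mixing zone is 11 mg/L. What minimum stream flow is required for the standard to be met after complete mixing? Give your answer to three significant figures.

23200 L/s

Set C_mix = 11: (Q·1.300 + 5140·54.70) / (Q + 5140) = 11
→ Q = 5140·(54.70 − 11)/(11 − 1.300) = 23160 L/s.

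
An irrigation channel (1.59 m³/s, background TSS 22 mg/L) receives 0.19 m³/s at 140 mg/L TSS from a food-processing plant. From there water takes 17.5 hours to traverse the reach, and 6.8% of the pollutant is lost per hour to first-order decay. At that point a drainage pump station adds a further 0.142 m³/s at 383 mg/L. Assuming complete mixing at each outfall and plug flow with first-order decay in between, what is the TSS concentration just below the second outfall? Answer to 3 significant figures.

37.6 mg/L

Conservation of mass: C = (1.590·22.00 + 0.1900·140.0) / 1.780 = 61.58/1.780 = 34.60 mg/L; combined flow 1.780 m³/s.
6.8%/h lost → k = −ln(1 − 0.068) = 0.07042 h⁻¹.
Applying C = C₀e^(−kt): 34.60 × 0.2916 = 10.09 mg/L.
Second outfall: C = (1.780·10.09 + 0.1420·383.0)/1.922 = 37.64 mg/L.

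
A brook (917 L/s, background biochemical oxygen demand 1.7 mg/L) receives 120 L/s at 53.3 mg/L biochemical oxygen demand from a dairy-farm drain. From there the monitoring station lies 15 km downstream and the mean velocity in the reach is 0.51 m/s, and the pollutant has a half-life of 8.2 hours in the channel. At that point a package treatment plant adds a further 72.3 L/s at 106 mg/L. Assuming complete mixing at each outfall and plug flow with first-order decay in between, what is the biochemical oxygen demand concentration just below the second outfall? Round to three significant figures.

10.5 mg/L

Flow-weighted average: C = (917.0·1.700 + 120.0·53.30) / 1037 = 7955/1037 = 7.671 mg/L; combined flow 1037 L/s.
Travel time t = 15·1000 / 0.51 = 29410 s = 8.170 h.
Half-life 8.2 h → k = ln 2 / 8.2 = 0.08453 h⁻¹ = 2.029 d⁻¹.
After decay, C = 7.671 × e^(−kt) = 7.671 × 0.5013 = 3.845 mg/L.
Second outfall: C = (1037·3.845 + 72.30·106.0)/1109 = 10.50 mg/L.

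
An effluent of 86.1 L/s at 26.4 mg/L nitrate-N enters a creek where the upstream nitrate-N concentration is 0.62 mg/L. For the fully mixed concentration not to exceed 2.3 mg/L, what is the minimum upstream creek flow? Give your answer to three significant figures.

1240 L/s

Set C_mix = 2.3: (Q·0.6200 + 86.10·26.40) / (Q + 86.10) = 2.3
→ Q = 86.10·(26.40 − 2.3)/(2.3 − 0.6200) = 1235 L/s.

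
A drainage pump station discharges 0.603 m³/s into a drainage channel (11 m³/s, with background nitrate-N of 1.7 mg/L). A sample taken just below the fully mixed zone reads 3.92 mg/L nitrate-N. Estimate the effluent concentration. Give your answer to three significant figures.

44.4 mg/L

Mass balance: 11.00·1.700 + 0.6030·Cₑ = 11.60·3.920
→ Cₑ = (11.60·3.920 − 11.00·1.700) / 0.6030 = 44.42 mg/L.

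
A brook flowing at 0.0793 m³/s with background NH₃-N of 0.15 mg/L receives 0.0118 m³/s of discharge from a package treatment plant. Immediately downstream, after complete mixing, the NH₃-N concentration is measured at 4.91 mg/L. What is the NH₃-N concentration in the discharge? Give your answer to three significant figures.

36.9 mg/L

Mass balance: 0.07930·0.1500 + 0.01180·Cₑ = 0.09110·4.910
→ Cₑ = (0.09110·4.910 − 0.07930·0.1500) / 0.01180 = 36.90 mg/L.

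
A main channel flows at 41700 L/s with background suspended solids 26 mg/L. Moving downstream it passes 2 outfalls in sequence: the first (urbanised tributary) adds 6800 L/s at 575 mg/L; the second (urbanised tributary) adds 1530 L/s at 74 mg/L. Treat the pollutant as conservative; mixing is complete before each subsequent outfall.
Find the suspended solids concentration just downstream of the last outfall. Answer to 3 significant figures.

After outfall 1: Q = 41700 + 6800 = 48500 L/s; C = (41700·26.00 + 6800·575.0)/48500 = 103.0 mg/L.
After outfall 2: Q = 48500 + 1530 = 50030 L/s; C = (48500·103.0 + 1530·74.00)/50030 = 102.1 mg/L.

102 mg/L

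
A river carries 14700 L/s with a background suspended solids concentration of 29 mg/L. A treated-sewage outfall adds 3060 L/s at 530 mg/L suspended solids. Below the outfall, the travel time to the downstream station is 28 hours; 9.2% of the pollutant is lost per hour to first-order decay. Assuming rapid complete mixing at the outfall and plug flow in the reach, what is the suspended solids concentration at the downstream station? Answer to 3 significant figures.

Mass balance: C = (14700·29.00 + 3060·530.0) / 17760 = 2048000/17760 = 115.3 mg/L.
9.2%/h lost → k = −ln(1 − 0.092) = 0.09651 h⁻¹.
First-order decay: C = 115.3·exp(−k·t) = 115.3·0.06705 = 7.732 mg/L.

7.73 mg/L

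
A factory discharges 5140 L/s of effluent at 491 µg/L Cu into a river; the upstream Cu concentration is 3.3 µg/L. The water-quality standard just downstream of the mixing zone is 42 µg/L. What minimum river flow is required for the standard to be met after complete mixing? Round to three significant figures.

Set C_mix = 42: (Q·3.300 + 5140·491.0) / (Q + 5140) = 42
→ Q = 5140·(491.0 − 42)/(42 − 3.300) = 59630 L/s.

59600 L/s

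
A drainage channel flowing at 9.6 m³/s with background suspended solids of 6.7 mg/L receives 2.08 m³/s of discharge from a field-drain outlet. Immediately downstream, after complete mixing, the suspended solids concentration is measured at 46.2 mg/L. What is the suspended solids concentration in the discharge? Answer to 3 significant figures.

Mass balance: 9.600·6.700 + 2.080·Cₑ = 11.68·46.20
→ Cₑ = (11.68·46.20 − 9.600·6.700) / 2.080 = 228.5 mg/L.

229 mg/L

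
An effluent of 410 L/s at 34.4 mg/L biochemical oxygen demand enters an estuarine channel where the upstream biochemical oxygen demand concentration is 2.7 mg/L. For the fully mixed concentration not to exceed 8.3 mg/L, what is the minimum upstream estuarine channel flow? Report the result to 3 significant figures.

Set C_mix = 8.3: (Q·2.700 + 410.0·34.40) / (Q + 410.0) = 8.3
→ Q = 410.0·(34.40 − 8.3)/(8.3 − 2.700) = 1911 L/s.

1910 L/s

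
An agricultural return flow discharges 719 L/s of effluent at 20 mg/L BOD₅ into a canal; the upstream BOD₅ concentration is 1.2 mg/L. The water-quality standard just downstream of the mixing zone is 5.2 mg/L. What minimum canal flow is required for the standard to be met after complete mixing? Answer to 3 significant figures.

2660 L/s

Set C_mix = 5.2: (Q·1.200 + 719.0·20.00) / (Q + 719.0) = 5.2
→ Q = 719.0·(20.00 − 5.2)/(5.2 − 1.200) = 2660 L/s.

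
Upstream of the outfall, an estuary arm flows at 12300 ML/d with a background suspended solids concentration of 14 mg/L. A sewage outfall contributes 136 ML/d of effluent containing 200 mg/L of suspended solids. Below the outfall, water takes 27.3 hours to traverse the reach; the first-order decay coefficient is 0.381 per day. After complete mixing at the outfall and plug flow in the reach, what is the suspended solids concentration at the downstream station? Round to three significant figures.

Flow-weighted average: C = (12300·14.00 + 136.0·200.0) / 12440 = 199400/12440 = 16.03 mg/L.
Decay over the reach: 16.03·exp(−kt) = 16.03·0.6483 = 10.40 mg/L.

10.4 mg/L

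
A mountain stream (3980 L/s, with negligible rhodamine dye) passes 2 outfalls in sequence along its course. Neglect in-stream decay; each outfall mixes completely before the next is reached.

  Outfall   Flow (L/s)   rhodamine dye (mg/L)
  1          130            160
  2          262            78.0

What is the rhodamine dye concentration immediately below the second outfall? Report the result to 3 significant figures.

9.43 mg/L

After outfall 1: Q = 3980 + 130.0 = 4110 L/s; C = (3980·0 + 130.0·160.0)/4110 = 5.061 mg/L.
After outfall 2: Q = 4110 + 262.0 = 4372 L/s; C = (4110·5.061 + 262.0·78.00)/4372 = 9.432 mg/L.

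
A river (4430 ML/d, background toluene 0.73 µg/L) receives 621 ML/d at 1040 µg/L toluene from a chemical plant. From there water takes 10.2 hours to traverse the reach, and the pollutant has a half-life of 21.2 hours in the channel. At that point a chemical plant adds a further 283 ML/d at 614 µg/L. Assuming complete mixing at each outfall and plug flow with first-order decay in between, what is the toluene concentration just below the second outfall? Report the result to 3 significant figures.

Flow-weighted average: C = (4430·0.7300 + 621.0·1040) / 5051 = 649100/5051 = 128.5 µg/L; combined flow 5051 ML/d.
Half-life 21.2 h → k = ln 2 / 21.2 = 0.03270 h⁻¹ = 0.7847 d⁻¹.
After decay, C = 128.5 × e^(−kt) = 128.5 × 0.7164 = 92.06 µg/L.
Second outfall: C = (5051·92.06 + 283.0·614.0)/5334 = 119.8 µg/L.

120 µg/L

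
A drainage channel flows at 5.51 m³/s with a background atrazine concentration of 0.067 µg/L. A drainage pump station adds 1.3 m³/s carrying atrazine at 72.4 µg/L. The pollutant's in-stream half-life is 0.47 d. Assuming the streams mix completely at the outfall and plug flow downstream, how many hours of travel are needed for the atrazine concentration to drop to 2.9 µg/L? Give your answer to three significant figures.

Mass balance: C = (5.510·0.06700 + 1.300·72.40) / 6.810 = 94.49/6.810 = 13.88 µg/L.
Half-life 0.47 d → k = ln 2 / 0.47 = 1.475 d⁻¹.
13.88·exp(−k·t) = 2.9 → t = ln(13.88/2.9)/k = 91710 s = 25.47 h.

25.5 h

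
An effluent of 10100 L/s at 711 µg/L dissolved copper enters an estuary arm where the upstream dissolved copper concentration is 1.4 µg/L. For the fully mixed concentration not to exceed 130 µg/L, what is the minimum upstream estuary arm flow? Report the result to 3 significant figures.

45600 L/s

Set C_mix = 130: (Q·1.400 + 10100·711.0) / (Q + 10100) = 130
→ Q = 10100·(711.0 − 130)/(130 − 1.400) = 45630 L/s.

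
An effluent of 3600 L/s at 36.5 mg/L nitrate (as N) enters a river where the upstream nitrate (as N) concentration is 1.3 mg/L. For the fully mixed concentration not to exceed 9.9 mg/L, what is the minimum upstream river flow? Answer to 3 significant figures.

11100 L/s

Set C_mix = 9.9: (Q·1.300 + 3600·36.50) / (Q + 3600) = 9.9
→ Q = 3600·(36.50 − 9.9)/(9.9 − 1.300) = 11130 L/s.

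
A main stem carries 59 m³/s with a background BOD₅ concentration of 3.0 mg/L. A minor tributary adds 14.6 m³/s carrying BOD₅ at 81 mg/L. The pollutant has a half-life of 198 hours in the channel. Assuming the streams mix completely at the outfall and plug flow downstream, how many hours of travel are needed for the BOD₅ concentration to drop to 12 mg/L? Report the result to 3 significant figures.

123 h

After mixing, C = (59.00·3.000 + 14.60·81.00) / 73.60 = 1360/73.60 = 18.47 mg/L.
Half-life 198 h → k = ln 2 / 198 = 0.003501 h⁻¹ = 0.08402 d⁻¹.
18.47·exp(−k·t) = 12 → t = ln(18.47/12)/k = 443600 s = 123.2 h.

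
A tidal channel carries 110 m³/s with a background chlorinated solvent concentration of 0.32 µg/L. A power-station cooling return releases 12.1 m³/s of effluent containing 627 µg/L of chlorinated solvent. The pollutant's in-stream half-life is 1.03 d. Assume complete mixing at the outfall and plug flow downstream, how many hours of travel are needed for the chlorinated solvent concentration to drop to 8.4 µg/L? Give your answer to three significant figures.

After mixing, C = (110.0·0.3200 + 12.10·627.0) / 122.1 = 7622/122.1 = 62.42 µg/L.
Half-life 1.03 d → k = ln 2 / 1.03 = 0.6730 d⁻¹.
62.42·exp(−k·t) = 8.4 → t = ln(62.42/8.4)/k = 257500 s = 71.53 h.

71.5 h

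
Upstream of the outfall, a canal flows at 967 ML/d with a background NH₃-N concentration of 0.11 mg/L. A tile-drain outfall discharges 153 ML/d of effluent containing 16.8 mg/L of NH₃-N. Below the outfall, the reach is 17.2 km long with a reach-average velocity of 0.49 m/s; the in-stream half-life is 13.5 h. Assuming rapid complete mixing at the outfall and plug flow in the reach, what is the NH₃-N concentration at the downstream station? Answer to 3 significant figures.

1.45 mg/L

Mixed concentration C = ΣQC/ΣQ = (967.0·0.1100 + 153.0·16.80) / 1120 = 2677/1120 = 2.390 mg/L.
Travel time t = 17.2·1000 / 0.49 = 35100 s = 9.751 h.
Half-life 13.5 h → k = ln 2 / 13.5 = 0.05134 h⁻¹ = 1.232 d⁻¹.
Applying C = C₀e^(−kt): 2.390 × 0.6061 = 1.449 mg/L.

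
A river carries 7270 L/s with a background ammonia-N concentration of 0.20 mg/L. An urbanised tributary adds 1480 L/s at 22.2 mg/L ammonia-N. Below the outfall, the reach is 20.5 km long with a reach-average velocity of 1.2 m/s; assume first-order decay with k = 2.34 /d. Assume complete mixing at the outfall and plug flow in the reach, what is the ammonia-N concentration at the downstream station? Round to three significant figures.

Mass balance: C = (7270·0.2000 + 1480·22.20) / 8750 = 34310/8750 = 3.921 mg/L.
Travel time t = 20.5·1000 / 1.2 = 17080 s = 4.745 h.
Applying C = C₀e^(−kt): 3.921 × 0.6296 = 2.469 mg/L.

2.47 mg/L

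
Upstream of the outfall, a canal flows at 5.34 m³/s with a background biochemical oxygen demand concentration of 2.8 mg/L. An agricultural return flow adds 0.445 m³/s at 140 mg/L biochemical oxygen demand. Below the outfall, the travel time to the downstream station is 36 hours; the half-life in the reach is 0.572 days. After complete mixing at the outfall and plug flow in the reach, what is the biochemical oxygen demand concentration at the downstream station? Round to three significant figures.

Mass balance: C = (5.340·2.800 + 0.4450·140.0) / 5.785 = 77.25/5.785 = 13.35 mg/L.
Half-life 0.572 d → k = ln 2 / 0.572 = 1.212 d⁻¹.
First-order decay: C = 13.35·exp(−k·t) = 13.35·0.1624 = 2.169 mg/L.

2.17 mg/L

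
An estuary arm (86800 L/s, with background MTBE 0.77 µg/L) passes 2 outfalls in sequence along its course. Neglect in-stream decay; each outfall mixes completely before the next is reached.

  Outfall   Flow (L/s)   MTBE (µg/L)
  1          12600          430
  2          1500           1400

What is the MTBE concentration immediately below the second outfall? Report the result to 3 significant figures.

75.2 µg/L

After outfall 1: Q = 86800 + 12600 = 99400 L/s; C = (86800·0.7700 + 12600·430.0)/99400 = 55.18 µg/L.
After outfall 2: Q = 99400 + 1500 = 100900 L/s; C = (99400·55.18 + 1500·1400)/100900 = 75.17 µg/L.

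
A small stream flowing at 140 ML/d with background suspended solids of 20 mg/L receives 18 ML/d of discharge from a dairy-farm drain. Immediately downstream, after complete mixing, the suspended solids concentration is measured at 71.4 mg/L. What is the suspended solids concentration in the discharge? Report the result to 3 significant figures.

471 mg/L

Mass balance: 140.0·20.00 + 18.00·Cₑ = 158.0·71.40
→ Cₑ = (158.0·71.40 − 140.0·20.00) / 18.00 = 471.2 mg/L.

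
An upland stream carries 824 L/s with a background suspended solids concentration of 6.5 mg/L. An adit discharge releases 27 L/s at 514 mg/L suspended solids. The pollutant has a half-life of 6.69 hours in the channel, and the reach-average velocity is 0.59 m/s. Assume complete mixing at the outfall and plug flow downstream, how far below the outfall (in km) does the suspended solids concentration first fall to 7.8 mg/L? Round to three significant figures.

21.8 km

Flow-weighted average: C = (824.0·6.500 + 27.00·514.0) / 851.0 = 19230/851.0 = 22.60 mg/L.
Half-life 6.69 h → k = ln 2 / 6.69 = 0.1036 h⁻¹ = 2.487 d⁻¹.
Set 22.60·exp(−k·t) = 7.8 → t = ln(22.60/7.8)/k = 36970 s = 10.27 h.
Distance = v·t = 0.59·36970 = 21810 m = 21.81 km.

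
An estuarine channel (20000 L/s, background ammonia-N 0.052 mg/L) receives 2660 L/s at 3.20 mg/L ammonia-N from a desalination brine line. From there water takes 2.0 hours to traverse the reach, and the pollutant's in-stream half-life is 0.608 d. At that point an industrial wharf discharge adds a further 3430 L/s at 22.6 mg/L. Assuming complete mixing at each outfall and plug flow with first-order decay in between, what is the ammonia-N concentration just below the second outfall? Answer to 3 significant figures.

3.30 mg/L

Conservation of mass: C = (20000·0.05200 + 2660·3.200) / 22660 = 9552/22660 = 0.4215 mg/L; combined flow 22660 L/s.
Half-life 0.608 d → k = ln 2 / 0.608 = 1.140 d⁻¹.
After decay, C = 0.4215 × e^(−kt) = 0.4215 × 0.9094 = 0.3833 mg/L.
Second outfall: C = (22660·0.3833 + 3430·22.60)/26090 = 3.304 mg/L.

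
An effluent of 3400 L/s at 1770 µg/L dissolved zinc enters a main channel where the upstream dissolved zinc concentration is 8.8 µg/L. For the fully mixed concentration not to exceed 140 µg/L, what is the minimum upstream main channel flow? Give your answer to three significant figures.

42200 L/s

Set C_mix = 140: (Q·8.800 + 3400·1770) / (Q + 3400) = 140
→ Q = 3400·(1770 − 140)/(140 − 8.800) = 42240 L/s.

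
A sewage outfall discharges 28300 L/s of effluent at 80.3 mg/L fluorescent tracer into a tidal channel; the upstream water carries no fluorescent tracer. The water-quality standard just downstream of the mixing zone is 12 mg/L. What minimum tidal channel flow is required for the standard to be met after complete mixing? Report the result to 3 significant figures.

Set C_mix = 12: (Q·0 + 28300·80.30) / (Q + 28300) = 12
→ Q = 28300·(80.30 − 12)/(12 − 0) = 161100 L/s.

161000 L/s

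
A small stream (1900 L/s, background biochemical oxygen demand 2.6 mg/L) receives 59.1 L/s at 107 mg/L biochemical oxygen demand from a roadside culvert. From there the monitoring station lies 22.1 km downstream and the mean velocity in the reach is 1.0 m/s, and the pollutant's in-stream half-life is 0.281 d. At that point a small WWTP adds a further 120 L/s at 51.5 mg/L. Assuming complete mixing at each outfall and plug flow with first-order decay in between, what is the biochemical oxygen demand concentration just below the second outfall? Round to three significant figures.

5.86 mg/L

Mixed concentration C = ΣQC/ΣQ = (1900·2.600 + 59.10·107.0) / 1959 = 11260/1959 = 5.749 mg/L; combined flow 1959 L/s.
Travel time t = 22.1·1000 / 1.0 = 22100 s = 6.139 h.
Half-life 0.281 d → k = ln 2 / 0.281 = 2.467 d⁻¹.
Decay over the reach: 5.749·exp(−kt) = 5.749·0.5321 = 3.059 mg/L.
Second outfall: C = (1959·3.059 + 120.0·51.50)/2079 = 5.855 mg/L.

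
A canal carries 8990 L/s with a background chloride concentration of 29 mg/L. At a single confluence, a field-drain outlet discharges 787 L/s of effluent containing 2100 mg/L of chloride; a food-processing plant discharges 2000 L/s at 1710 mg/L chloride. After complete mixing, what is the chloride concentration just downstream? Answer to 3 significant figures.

After mixing, C = (8990·29.00 + 787.0·2100 + 2000·1710) / 11780 = 5333000/11780 = 452.9 mg/L.

453 mg/L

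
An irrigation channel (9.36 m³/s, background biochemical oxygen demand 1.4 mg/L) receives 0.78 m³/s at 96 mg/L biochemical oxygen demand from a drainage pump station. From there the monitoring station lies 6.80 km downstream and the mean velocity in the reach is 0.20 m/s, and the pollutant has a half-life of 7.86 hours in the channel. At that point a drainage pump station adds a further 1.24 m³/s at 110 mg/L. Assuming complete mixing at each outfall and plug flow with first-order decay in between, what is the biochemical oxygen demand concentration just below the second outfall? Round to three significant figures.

15.3 mg/L

After mixing, C = (9.360·1.400 + 0.7800·96.00) / 10.14 = 87.98/10.14 = 8.677 mg/L; combined flow 10.14 m³/s.
Travel time t = 6.80·1000 / 0.20 = 34000 s = 9.444 h.
Half-life 7.86 h → k = ln 2 / 7.86 = 0.08819 h⁻¹ = 2.116 d⁻¹.
Decay over the reach: 8.677·exp(−kt) = 8.677·0.4348 = 3.773 mg/L.
Second outfall: C = (10.14·3.773 + 1.240·110.0)/11.38 = 15.35 mg/L.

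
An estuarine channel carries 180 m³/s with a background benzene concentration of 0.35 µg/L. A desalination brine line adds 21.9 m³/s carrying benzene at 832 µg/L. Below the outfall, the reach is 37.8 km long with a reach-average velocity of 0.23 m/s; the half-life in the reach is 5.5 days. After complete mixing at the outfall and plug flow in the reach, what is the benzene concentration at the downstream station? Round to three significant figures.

71.3 µg/L

Mixed concentration C = ΣQC/ΣQ = (180.0·0.3500 + 21.90·832.0) / 201.9 = 18280/201.9 = 90.56 µg/L.
Travel time t = 37.8·1000 / 0.23 = 164300 s = 45.65 h.
Half-life 5.5 d → k = ln 2 / 5.5 = 0.1260 d⁻¹.
After decay, C = 90.56 × e^(−kt) = 90.56 × 0.7868 = 71.26 µg/L.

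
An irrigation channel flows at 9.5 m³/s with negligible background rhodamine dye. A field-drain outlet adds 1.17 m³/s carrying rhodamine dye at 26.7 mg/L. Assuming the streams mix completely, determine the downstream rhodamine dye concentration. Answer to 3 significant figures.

2.93 mg/L

Flow-weighted average: C = (9.500·0 + 1.170·26.70) / 10.67 = 31.24/10.67 = 2.928 mg/L.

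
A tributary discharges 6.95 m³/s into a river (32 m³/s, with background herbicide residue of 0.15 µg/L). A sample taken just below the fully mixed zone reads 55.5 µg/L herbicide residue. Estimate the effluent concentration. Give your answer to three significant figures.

Mass balance: 32.00·0.1500 + 6.950·Cₑ = 38.95·55.50
→ Cₑ = (38.95·55.50 − 32.00·0.1500) / 6.950 = 310.3 µg/L.

310 µg/L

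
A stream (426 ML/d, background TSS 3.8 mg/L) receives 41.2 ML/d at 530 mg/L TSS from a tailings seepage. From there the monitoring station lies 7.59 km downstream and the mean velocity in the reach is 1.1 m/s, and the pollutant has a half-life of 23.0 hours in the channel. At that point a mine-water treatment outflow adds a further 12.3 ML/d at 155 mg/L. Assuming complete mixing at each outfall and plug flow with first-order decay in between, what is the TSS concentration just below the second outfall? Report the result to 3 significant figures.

50.1 mg/L

Conservation of mass: C = (426.0·3.800 + 41.20·530.0) / 467.2 = 23450/467.2 = 50.20 mg/L; combined flow 467.2 ML/d.
Travel time t = 7.59·1000 / 1.1 = 6900 s = 1.917 h.
Half-life 23.0 h → k = ln 2 / 23.0 = 0.03014 h⁻¹ = 0.7233 d⁻¹.
After decay, C = 50.20 × e^(−kt) = 50.20 × 0.9439 = 47.39 mg/L.
Second outfall: C = (467.2·47.39 + 12.30·155.0)/479.5 = 50.15 mg/L.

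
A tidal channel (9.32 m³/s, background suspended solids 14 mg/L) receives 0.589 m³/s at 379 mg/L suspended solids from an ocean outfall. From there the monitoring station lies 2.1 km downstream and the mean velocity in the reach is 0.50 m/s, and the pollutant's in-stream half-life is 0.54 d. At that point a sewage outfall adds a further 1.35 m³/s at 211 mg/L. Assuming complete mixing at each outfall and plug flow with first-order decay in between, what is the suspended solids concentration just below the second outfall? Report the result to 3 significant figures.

Mixed concentration C = ΣQC/ΣQ = (9.320·14.00 + 0.5890·379.0) / 9.909 = 353.7/9.909 = 35.70 mg/L; combined flow 9.909 m³/s.
Travel time t = 2.1·1000 / 0.50 = 4200 s = 1.167 h.
Half-life 0.54 d → k = ln 2 / 0.54 = 1.284 d⁻¹.
After decay, C = 35.70 × e^(−kt) = 35.70 × 0.9395 = 33.54 mg/L.
At the second outfall, C = (9.909·33.54 + 1.350·211.0) / (9.909 + 1.350) = 54.82 mg/L.

54.8 mg/L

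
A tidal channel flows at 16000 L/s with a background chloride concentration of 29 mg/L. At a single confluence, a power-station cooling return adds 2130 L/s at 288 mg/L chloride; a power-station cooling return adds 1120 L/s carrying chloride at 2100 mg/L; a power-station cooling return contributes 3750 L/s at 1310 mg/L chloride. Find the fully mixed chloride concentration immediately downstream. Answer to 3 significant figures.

363 mg/L

Mass balance: C = (16000·29.00 + 2130·288.0 + 1120·2100 + 3750·1310) / 23000 = 8342000/23000 = 362.7 mg/L.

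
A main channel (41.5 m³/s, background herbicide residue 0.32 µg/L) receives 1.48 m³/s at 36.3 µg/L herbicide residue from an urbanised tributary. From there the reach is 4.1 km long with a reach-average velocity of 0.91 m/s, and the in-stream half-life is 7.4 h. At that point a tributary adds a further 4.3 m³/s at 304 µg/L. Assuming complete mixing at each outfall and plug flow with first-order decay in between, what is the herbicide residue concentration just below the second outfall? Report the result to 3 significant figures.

After mixing, C = (41.50·0.3200 + 1.480·36.30) / 42.98 = 67.00/42.98 = 1.559 µg/L; combined flow 42.98 m³/s.
Travel time t = 4.1·1000 / 0.91 = 4505 s = 1.252 h.
Half-life 7.4 h → k = ln 2 / 7.4 = 0.09367 h⁻¹ = 2.248 d⁻¹.
First-order decay: C = 1.559·exp(−k·t) = 1.559·0.8894 = 1.387 µg/L.
At the second outfall, C = (42.98·1.387 + 4.300·304.0) / (42.98 + 4.300) = 28.91 µg/L.

28.9 µg/L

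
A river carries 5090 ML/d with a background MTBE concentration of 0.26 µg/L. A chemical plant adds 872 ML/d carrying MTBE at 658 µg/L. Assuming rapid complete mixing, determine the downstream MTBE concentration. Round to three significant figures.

96.5 µg/L

Mass balance: C = (5090·0.2600 + 872.0·658.0) / 5962 = 575100/5962 = 96.46 µg/L.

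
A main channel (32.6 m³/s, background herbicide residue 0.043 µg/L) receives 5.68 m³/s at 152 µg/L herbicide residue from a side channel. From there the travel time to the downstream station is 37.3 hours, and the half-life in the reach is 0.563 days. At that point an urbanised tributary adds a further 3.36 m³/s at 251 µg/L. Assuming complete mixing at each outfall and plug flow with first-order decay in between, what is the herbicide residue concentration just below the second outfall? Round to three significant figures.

23.3 µg/L

After mixing, C = (32.60·0.04300 + 5.680·152.0) / 38.28 = 864.8/38.28 = 22.59 µg/L; combined flow 38.28 m³/s.
Half-life 0.563 d → k = ln 2 / 0.563 = 1.231 d⁻¹.
After decay, C = 22.59 × e^(−kt) = 22.59 × 0.1476 = 3.334 µg/L.
Second outfall: C = (38.28·3.334 + 3.360·251.0)/41.64 = 23.32 µg/L.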